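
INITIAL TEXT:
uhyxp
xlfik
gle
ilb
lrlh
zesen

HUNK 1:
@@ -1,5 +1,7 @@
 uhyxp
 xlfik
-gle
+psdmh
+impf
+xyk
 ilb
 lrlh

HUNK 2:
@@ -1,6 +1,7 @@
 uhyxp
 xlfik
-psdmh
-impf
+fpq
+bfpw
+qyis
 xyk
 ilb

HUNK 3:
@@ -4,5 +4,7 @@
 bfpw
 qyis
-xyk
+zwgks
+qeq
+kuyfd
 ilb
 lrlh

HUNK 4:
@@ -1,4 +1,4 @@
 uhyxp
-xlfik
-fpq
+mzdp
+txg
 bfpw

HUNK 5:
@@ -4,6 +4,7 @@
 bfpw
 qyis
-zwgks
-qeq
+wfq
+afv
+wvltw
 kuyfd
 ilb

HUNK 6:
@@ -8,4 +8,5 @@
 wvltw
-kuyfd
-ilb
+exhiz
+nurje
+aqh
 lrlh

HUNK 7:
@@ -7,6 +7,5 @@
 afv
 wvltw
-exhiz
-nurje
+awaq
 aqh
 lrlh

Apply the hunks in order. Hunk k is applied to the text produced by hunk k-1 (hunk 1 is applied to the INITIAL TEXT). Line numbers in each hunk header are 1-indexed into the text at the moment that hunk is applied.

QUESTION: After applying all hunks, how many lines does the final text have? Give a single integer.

Hunk 1: at line 1 remove [gle] add [psdmh,impf,xyk] -> 8 lines: uhyxp xlfik psdmh impf xyk ilb lrlh zesen
Hunk 2: at line 1 remove [psdmh,impf] add [fpq,bfpw,qyis] -> 9 lines: uhyxp xlfik fpq bfpw qyis xyk ilb lrlh zesen
Hunk 3: at line 4 remove [xyk] add [zwgks,qeq,kuyfd] -> 11 lines: uhyxp xlfik fpq bfpw qyis zwgks qeq kuyfd ilb lrlh zesen
Hunk 4: at line 1 remove [xlfik,fpq] add [mzdp,txg] -> 11 lines: uhyxp mzdp txg bfpw qyis zwgks qeq kuyfd ilb lrlh zesen
Hunk 5: at line 4 remove [zwgks,qeq] add [wfq,afv,wvltw] -> 12 lines: uhyxp mzdp txg bfpw qyis wfq afv wvltw kuyfd ilb lrlh zesen
Hunk 6: at line 8 remove [kuyfd,ilb] add [exhiz,nurje,aqh] -> 13 lines: uhyxp mzdp txg bfpw qyis wfq afv wvltw exhiz nurje aqh lrlh zesen
Hunk 7: at line 7 remove [exhiz,nurje] add [awaq] -> 12 lines: uhyxp mzdp txg bfpw qyis wfq afv wvltw awaq aqh lrlh zesen
Final line count: 12

Answer: 12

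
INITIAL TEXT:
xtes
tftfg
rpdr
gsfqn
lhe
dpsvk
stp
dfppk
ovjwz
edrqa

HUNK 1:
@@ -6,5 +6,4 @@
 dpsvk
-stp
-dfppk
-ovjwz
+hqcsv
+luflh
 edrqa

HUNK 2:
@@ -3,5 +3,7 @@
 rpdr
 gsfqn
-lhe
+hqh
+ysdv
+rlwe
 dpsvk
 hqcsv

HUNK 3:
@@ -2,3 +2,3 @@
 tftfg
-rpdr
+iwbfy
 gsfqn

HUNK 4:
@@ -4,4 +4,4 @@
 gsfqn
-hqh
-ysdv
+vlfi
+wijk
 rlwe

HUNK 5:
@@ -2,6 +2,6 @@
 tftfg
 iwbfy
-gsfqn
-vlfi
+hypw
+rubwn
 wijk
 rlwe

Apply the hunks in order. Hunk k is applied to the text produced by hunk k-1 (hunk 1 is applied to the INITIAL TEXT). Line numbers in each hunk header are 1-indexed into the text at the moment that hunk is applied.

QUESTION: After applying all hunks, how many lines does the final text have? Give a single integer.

Hunk 1: at line 6 remove [stp,dfppk,ovjwz] add [hqcsv,luflh] -> 9 lines: xtes tftfg rpdr gsfqn lhe dpsvk hqcsv luflh edrqa
Hunk 2: at line 3 remove [lhe] add [hqh,ysdv,rlwe] -> 11 lines: xtes tftfg rpdr gsfqn hqh ysdv rlwe dpsvk hqcsv luflh edrqa
Hunk 3: at line 2 remove [rpdr] add [iwbfy] -> 11 lines: xtes tftfg iwbfy gsfqn hqh ysdv rlwe dpsvk hqcsv luflh edrqa
Hunk 4: at line 4 remove [hqh,ysdv] add [vlfi,wijk] -> 11 lines: xtes tftfg iwbfy gsfqn vlfi wijk rlwe dpsvk hqcsv luflh edrqa
Hunk 5: at line 2 remove [gsfqn,vlfi] add [hypw,rubwn] -> 11 lines: xtes tftfg iwbfy hypw rubwn wijk rlwe dpsvk hqcsv luflh edrqa
Final line count: 11

Answer: 11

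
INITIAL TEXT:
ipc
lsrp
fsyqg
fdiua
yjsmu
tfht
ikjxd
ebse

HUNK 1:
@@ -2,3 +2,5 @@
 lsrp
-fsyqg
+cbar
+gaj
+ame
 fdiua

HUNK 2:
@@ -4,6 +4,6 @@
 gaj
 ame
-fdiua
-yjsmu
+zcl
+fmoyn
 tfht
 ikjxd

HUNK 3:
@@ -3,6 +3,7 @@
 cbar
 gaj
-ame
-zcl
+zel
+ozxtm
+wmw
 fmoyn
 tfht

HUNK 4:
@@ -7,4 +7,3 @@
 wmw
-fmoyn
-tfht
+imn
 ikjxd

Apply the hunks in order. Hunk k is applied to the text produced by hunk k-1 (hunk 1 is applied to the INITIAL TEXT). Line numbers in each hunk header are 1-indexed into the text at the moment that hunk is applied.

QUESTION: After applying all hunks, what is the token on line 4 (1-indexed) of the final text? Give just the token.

Hunk 1: at line 2 remove [fsyqg] add [cbar,gaj,ame] -> 10 lines: ipc lsrp cbar gaj ame fdiua yjsmu tfht ikjxd ebse
Hunk 2: at line 4 remove [fdiua,yjsmu] add [zcl,fmoyn] -> 10 lines: ipc lsrp cbar gaj ame zcl fmoyn tfht ikjxd ebse
Hunk 3: at line 3 remove [ame,zcl] add [zel,ozxtm,wmw] -> 11 lines: ipc lsrp cbar gaj zel ozxtm wmw fmoyn tfht ikjxd ebse
Hunk 4: at line 7 remove [fmoyn,tfht] add [imn] -> 10 lines: ipc lsrp cbar gaj zel ozxtm wmw imn ikjxd ebse
Final line 4: gaj

Answer: gaj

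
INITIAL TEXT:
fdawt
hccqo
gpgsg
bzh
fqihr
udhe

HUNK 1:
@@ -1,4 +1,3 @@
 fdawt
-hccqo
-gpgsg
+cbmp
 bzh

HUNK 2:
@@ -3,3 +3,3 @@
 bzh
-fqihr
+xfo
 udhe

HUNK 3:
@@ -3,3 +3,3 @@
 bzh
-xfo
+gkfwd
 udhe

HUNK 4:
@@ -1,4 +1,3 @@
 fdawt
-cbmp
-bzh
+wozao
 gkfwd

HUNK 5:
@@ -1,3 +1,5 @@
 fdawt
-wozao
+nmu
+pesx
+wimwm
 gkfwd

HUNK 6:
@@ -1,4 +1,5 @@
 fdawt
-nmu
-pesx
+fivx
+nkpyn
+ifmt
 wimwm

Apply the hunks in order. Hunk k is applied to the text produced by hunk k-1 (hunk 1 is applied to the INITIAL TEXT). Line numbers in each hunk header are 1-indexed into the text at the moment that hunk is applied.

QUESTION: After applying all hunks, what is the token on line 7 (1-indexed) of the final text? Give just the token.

Answer: udhe

Derivation:
Hunk 1: at line 1 remove [hccqo,gpgsg] add [cbmp] -> 5 lines: fdawt cbmp bzh fqihr udhe
Hunk 2: at line 3 remove [fqihr] add [xfo] -> 5 lines: fdawt cbmp bzh xfo udhe
Hunk 3: at line 3 remove [xfo] add [gkfwd] -> 5 lines: fdawt cbmp bzh gkfwd udhe
Hunk 4: at line 1 remove [cbmp,bzh] add [wozao] -> 4 lines: fdawt wozao gkfwd udhe
Hunk 5: at line 1 remove [wozao] add [nmu,pesx,wimwm] -> 6 lines: fdawt nmu pesx wimwm gkfwd udhe
Hunk 6: at line 1 remove [nmu,pesx] add [fivx,nkpyn,ifmt] -> 7 lines: fdawt fivx nkpyn ifmt wimwm gkfwd udhe
Final line 7: udhe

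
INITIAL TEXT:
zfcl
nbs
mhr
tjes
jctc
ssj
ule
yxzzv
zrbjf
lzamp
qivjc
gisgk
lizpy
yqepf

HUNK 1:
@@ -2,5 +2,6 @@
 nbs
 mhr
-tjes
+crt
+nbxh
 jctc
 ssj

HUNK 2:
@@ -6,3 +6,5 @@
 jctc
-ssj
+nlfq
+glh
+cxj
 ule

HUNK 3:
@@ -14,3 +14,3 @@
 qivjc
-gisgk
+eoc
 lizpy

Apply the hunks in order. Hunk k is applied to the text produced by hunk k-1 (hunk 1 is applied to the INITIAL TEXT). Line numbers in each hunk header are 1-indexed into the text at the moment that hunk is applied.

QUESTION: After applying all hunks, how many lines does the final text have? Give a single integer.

Answer: 17

Derivation:
Hunk 1: at line 2 remove [tjes] add [crt,nbxh] -> 15 lines: zfcl nbs mhr crt nbxh jctc ssj ule yxzzv zrbjf lzamp qivjc gisgk lizpy yqepf
Hunk 2: at line 6 remove [ssj] add [nlfq,glh,cxj] -> 17 lines: zfcl nbs mhr crt nbxh jctc nlfq glh cxj ule yxzzv zrbjf lzamp qivjc gisgk lizpy yqepf
Hunk 3: at line 14 remove [gisgk] add [eoc] -> 17 lines: zfcl nbs mhr crt nbxh jctc nlfq glh cxj ule yxzzv zrbjf lzamp qivjc eoc lizpy yqepf
Final line count: 17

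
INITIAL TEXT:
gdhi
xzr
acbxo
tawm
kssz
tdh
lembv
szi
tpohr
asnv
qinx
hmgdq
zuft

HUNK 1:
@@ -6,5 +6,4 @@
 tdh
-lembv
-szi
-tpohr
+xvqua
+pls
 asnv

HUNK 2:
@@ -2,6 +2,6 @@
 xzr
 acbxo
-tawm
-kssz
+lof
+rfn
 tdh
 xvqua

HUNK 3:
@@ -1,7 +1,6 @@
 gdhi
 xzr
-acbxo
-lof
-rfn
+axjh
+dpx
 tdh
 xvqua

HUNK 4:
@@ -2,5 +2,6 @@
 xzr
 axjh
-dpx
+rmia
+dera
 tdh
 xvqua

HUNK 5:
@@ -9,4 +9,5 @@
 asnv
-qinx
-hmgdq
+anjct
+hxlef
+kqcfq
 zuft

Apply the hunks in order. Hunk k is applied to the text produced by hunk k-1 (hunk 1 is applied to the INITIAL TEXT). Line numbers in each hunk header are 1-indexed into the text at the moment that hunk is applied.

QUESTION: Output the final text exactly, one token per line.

Hunk 1: at line 6 remove [lembv,szi,tpohr] add [xvqua,pls] -> 12 lines: gdhi xzr acbxo tawm kssz tdh xvqua pls asnv qinx hmgdq zuft
Hunk 2: at line 2 remove [tawm,kssz] add [lof,rfn] -> 12 lines: gdhi xzr acbxo lof rfn tdh xvqua pls asnv qinx hmgdq zuft
Hunk 3: at line 1 remove [acbxo,lof,rfn] add [axjh,dpx] -> 11 lines: gdhi xzr axjh dpx tdh xvqua pls asnv qinx hmgdq zuft
Hunk 4: at line 2 remove [dpx] add [rmia,dera] -> 12 lines: gdhi xzr axjh rmia dera tdh xvqua pls asnv qinx hmgdq zuft
Hunk 5: at line 9 remove [qinx,hmgdq] add [anjct,hxlef,kqcfq] -> 13 lines: gdhi xzr axjh rmia dera tdh xvqua pls asnv anjct hxlef kqcfq zuft

Answer: gdhi
xzr
axjh
rmia
dera
tdh
xvqua
pls
asnv
anjct
hxlef
kqcfq
zuft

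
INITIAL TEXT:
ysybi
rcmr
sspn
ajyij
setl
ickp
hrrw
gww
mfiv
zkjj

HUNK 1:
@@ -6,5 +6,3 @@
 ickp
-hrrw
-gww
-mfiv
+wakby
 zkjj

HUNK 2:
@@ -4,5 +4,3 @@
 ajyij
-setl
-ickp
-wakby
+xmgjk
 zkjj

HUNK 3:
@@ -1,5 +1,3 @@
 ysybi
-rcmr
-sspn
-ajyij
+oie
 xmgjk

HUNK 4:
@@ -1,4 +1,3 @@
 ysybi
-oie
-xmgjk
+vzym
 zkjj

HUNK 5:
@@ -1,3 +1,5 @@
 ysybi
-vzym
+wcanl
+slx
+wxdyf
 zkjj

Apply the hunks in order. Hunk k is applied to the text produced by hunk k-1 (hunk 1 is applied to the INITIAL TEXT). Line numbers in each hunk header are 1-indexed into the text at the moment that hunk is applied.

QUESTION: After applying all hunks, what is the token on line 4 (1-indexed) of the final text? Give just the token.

Hunk 1: at line 6 remove [hrrw,gww,mfiv] add [wakby] -> 8 lines: ysybi rcmr sspn ajyij setl ickp wakby zkjj
Hunk 2: at line 4 remove [setl,ickp,wakby] add [xmgjk] -> 6 lines: ysybi rcmr sspn ajyij xmgjk zkjj
Hunk 3: at line 1 remove [rcmr,sspn,ajyij] add [oie] -> 4 lines: ysybi oie xmgjk zkjj
Hunk 4: at line 1 remove [oie,xmgjk] add [vzym] -> 3 lines: ysybi vzym zkjj
Hunk 5: at line 1 remove [vzym] add [wcanl,slx,wxdyf] -> 5 lines: ysybi wcanl slx wxdyf zkjj
Final line 4: wxdyf

Answer: wxdyf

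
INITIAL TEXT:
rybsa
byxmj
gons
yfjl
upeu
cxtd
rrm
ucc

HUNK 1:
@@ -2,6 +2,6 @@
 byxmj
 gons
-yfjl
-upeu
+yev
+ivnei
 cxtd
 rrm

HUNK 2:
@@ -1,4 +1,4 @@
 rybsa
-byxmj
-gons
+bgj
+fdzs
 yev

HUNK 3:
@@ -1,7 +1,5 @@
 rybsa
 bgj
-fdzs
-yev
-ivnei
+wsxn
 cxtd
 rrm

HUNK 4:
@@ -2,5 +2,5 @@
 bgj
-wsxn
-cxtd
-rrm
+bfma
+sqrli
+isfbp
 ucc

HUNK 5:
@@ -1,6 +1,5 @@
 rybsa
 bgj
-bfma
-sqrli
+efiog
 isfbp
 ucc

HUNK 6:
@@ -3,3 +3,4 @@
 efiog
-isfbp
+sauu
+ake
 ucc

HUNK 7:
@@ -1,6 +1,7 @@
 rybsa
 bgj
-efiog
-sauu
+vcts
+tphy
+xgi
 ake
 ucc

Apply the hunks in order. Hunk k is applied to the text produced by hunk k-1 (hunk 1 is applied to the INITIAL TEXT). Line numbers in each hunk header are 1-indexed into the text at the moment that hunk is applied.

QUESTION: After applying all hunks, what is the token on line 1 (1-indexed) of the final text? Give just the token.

Hunk 1: at line 2 remove [yfjl,upeu] add [yev,ivnei] -> 8 lines: rybsa byxmj gons yev ivnei cxtd rrm ucc
Hunk 2: at line 1 remove [byxmj,gons] add [bgj,fdzs] -> 8 lines: rybsa bgj fdzs yev ivnei cxtd rrm ucc
Hunk 3: at line 1 remove [fdzs,yev,ivnei] add [wsxn] -> 6 lines: rybsa bgj wsxn cxtd rrm ucc
Hunk 4: at line 2 remove [wsxn,cxtd,rrm] add [bfma,sqrli,isfbp] -> 6 lines: rybsa bgj bfma sqrli isfbp ucc
Hunk 5: at line 1 remove [bfma,sqrli] add [efiog] -> 5 lines: rybsa bgj efiog isfbp ucc
Hunk 6: at line 3 remove [isfbp] add [sauu,ake] -> 6 lines: rybsa bgj efiog sauu ake ucc
Hunk 7: at line 1 remove [efiog,sauu] add [vcts,tphy,xgi] -> 7 lines: rybsa bgj vcts tphy xgi ake ucc
Final line 1: rybsa

Answer: rybsa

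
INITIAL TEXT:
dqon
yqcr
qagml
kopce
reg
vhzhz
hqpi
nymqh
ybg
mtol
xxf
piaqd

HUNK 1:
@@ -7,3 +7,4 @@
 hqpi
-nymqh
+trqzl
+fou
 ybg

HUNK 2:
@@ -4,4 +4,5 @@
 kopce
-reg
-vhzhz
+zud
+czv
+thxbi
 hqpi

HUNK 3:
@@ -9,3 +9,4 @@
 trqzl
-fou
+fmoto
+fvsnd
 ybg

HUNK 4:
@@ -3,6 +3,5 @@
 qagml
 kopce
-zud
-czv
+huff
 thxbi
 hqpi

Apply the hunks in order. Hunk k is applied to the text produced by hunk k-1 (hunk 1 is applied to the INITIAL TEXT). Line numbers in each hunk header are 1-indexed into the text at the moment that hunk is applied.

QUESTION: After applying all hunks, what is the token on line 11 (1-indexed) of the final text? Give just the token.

Hunk 1: at line 7 remove [nymqh] add [trqzl,fou] -> 13 lines: dqon yqcr qagml kopce reg vhzhz hqpi trqzl fou ybg mtol xxf piaqd
Hunk 2: at line 4 remove [reg,vhzhz] add [zud,czv,thxbi] -> 14 lines: dqon yqcr qagml kopce zud czv thxbi hqpi trqzl fou ybg mtol xxf piaqd
Hunk 3: at line 9 remove [fou] add [fmoto,fvsnd] -> 15 lines: dqon yqcr qagml kopce zud czv thxbi hqpi trqzl fmoto fvsnd ybg mtol xxf piaqd
Hunk 4: at line 3 remove [zud,czv] add [huff] -> 14 lines: dqon yqcr qagml kopce huff thxbi hqpi trqzl fmoto fvsnd ybg mtol xxf piaqd
Final line 11: ybg

Answer: ybg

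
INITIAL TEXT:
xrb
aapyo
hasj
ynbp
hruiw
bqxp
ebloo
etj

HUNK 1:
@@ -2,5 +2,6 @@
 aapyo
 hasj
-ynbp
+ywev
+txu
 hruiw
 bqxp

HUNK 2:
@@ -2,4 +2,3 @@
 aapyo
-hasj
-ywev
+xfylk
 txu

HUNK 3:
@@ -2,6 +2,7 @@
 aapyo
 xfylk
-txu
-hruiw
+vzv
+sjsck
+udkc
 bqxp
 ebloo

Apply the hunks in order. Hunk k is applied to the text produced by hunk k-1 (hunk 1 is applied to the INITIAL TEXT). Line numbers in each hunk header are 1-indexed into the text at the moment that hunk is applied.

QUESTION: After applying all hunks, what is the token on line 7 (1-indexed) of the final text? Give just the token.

Answer: bqxp

Derivation:
Hunk 1: at line 2 remove [ynbp] add [ywev,txu] -> 9 lines: xrb aapyo hasj ywev txu hruiw bqxp ebloo etj
Hunk 2: at line 2 remove [hasj,ywev] add [xfylk] -> 8 lines: xrb aapyo xfylk txu hruiw bqxp ebloo etj
Hunk 3: at line 2 remove [txu,hruiw] add [vzv,sjsck,udkc] -> 9 lines: xrb aapyo xfylk vzv sjsck udkc bqxp ebloo etj
Final line 7: bqxp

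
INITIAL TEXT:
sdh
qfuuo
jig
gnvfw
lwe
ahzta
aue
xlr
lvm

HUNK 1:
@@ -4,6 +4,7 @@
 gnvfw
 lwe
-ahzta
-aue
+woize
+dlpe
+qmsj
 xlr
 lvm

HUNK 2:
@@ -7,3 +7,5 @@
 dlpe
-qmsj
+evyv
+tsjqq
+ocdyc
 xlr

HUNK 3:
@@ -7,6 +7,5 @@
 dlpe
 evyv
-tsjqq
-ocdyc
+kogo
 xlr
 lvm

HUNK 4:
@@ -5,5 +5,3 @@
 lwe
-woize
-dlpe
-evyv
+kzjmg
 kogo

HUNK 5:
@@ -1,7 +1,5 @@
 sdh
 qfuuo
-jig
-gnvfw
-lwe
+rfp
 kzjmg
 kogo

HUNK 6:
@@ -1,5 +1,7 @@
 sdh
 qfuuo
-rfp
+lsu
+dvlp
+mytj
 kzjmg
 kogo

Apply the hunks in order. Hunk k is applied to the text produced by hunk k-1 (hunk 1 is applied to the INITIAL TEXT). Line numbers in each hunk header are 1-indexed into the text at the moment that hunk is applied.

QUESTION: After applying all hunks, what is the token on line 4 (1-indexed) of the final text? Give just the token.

Answer: dvlp

Derivation:
Hunk 1: at line 4 remove [ahzta,aue] add [woize,dlpe,qmsj] -> 10 lines: sdh qfuuo jig gnvfw lwe woize dlpe qmsj xlr lvm
Hunk 2: at line 7 remove [qmsj] add [evyv,tsjqq,ocdyc] -> 12 lines: sdh qfuuo jig gnvfw lwe woize dlpe evyv tsjqq ocdyc xlr lvm
Hunk 3: at line 7 remove [tsjqq,ocdyc] add [kogo] -> 11 lines: sdh qfuuo jig gnvfw lwe woize dlpe evyv kogo xlr lvm
Hunk 4: at line 5 remove [woize,dlpe,evyv] add [kzjmg] -> 9 lines: sdh qfuuo jig gnvfw lwe kzjmg kogo xlr lvm
Hunk 5: at line 1 remove [jig,gnvfw,lwe] add [rfp] -> 7 lines: sdh qfuuo rfp kzjmg kogo xlr lvm
Hunk 6: at line 1 remove [rfp] add [lsu,dvlp,mytj] -> 9 lines: sdh qfuuo lsu dvlp mytj kzjmg kogo xlr lvm
Final line 4: dvlp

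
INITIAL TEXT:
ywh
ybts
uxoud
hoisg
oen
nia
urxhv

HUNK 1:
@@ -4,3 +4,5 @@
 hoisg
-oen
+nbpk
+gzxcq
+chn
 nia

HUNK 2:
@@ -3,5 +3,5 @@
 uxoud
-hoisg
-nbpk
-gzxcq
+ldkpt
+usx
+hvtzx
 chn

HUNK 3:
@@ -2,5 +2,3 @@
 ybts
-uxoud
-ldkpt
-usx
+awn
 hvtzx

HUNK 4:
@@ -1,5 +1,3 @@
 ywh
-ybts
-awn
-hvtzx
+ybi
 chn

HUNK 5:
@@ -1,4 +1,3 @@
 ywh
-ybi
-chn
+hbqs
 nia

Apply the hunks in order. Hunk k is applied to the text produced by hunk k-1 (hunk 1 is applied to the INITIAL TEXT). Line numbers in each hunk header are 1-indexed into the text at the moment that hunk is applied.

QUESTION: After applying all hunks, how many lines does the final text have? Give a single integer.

Hunk 1: at line 4 remove [oen] add [nbpk,gzxcq,chn] -> 9 lines: ywh ybts uxoud hoisg nbpk gzxcq chn nia urxhv
Hunk 2: at line 3 remove [hoisg,nbpk,gzxcq] add [ldkpt,usx,hvtzx] -> 9 lines: ywh ybts uxoud ldkpt usx hvtzx chn nia urxhv
Hunk 3: at line 2 remove [uxoud,ldkpt,usx] add [awn] -> 7 lines: ywh ybts awn hvtzx chn nia urxhv
Hunk 4: at line 1 remove [ybts,awn,hvtzx] add [ybi] -> 5 lines: ywh ybi chn nia urxhv
Hunk 5: at line 1 remove [ybi,chn] add [hbqs] -> 4 lines: ywh hbqs nia urxhv
Final line count: 4

Answer: 4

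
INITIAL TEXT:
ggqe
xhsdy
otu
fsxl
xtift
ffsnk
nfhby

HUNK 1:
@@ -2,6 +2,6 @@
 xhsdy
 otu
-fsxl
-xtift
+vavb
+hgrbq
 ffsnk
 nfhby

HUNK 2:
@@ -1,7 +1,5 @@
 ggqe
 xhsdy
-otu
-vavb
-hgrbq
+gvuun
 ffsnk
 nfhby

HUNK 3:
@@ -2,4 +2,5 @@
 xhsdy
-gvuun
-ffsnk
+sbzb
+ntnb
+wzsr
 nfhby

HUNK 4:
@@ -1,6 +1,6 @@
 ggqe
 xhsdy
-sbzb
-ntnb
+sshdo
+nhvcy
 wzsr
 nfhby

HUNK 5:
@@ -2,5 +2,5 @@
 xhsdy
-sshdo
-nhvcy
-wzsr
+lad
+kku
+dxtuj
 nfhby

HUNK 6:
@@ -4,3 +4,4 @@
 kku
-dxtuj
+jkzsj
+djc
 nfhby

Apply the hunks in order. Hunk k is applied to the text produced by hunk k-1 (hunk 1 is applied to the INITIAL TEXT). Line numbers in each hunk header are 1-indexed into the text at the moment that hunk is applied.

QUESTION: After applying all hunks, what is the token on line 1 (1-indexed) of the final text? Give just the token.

Hunk 1: at line 2 remove [fsxl,xtift] add [vavb,hgrbq] -> 7 lines: ggqe xhsdy otu vavb hgrbq ffsnk nfhby
Hunk 2: at line 1 remove [otu,vavb,hgrbq] add [gvuun] -> 5 lines: ggqe xhsdy gvuun ffsnk nfhby
Hunk 3: at line 2 remove [gvuun,ffsnk] add [sbzb,ntnb,wzsr] -> 6 lines: ggqe xhsdy sbzb ntnb wzsr nfhby
Hunk 4: at line 1 remove [sbzb,ntnb] add [sshdo,nhvcy] -> 6 lines: ggqe xhsdy sshdo nhvcy wzsr nfhby
Hunk 5: at line 2 remove [sshdo,nhvcy,wzsr] add [lad,kku,dxtuj] -> 6 lines: ggqe xhsdy lad kku dxtuj nfhby
Hunk 6: at line 4 remove [dxtuj] add [jkzsj,djc] -> 7 lines: ggqe xhsdy lad kku jkzsj djc nfhby
Final line 1: ggqe

Answer: ggqe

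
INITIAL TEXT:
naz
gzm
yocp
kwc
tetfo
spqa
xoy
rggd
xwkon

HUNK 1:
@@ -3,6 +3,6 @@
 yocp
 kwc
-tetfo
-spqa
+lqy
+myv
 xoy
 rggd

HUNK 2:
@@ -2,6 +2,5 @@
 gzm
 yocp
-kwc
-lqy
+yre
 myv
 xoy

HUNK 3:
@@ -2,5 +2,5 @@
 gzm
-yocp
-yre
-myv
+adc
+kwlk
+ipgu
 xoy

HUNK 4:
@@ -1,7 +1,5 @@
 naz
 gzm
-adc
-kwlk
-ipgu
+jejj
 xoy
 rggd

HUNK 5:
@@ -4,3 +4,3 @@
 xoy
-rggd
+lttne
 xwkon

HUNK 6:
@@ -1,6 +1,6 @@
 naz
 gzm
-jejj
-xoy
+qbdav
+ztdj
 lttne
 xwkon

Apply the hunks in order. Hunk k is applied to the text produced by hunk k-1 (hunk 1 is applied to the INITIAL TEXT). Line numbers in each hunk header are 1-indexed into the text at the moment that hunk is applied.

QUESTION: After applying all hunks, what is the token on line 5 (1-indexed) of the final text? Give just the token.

Hunk 1: at line 3 remove [tetfo,spqa] add [lqy,myv] -> 9 lines: naz gzm yocp kwc lqy myv xoy rggd xwkon
Hunk 2: at line 2 remove [kwc,lqy] add [yre] -> 8 lines: naz gzm yocp yre myv xoy rggd xwkon
Hunk 3: at line 2 remove [yocp,yre,myv] add [adc,kwlk,ipgu] -> 8 lines: naz gzm adc kwlk ipgu xoy rggd xwkon
Hunk 4: at line 1 remove [adc,kwlk,ipgu] add [jejj] -> 6 lines: naz gzm jejj xoy rggd xwkon
Hunk 5: at line 4 remove [rggd] add [lttne] -> 6 lines: naz gzm jejj xoy lttne xwkon
Hunk 6: at line 1 remove [jejj,xoy] add [qbdav,ztdj] -> 6 lines: naz gzm qbdav ztdj lttne xwkon
Final line 5: lttne

Answer: lttne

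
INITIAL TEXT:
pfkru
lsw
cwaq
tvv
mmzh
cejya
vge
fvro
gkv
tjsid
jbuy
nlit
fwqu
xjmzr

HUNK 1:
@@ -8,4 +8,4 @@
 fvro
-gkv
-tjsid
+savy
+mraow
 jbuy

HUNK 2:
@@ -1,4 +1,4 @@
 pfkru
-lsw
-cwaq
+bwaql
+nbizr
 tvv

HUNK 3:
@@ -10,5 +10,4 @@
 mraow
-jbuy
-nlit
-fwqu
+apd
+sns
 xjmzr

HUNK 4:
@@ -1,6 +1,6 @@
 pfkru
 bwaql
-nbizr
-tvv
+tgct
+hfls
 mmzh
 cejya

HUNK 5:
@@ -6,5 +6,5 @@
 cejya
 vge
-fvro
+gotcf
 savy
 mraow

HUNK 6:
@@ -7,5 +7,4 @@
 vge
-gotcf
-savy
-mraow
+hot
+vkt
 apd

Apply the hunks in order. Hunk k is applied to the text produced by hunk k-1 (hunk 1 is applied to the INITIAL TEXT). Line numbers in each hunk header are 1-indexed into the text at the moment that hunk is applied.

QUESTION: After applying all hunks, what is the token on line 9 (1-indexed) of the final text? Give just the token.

Hunk 1: at line 8 remove [gkv,tjsid] add [savy,mraow] -> 14 lines: pfkru lsw cwaq tvv mmzh cejya vge fvro savy mraow jbuy nlit fwqu xjmzr
Hunk 2: at line 1 remove [lsw,cwaq] add [bwaql,nbizr] -> 14 lines: pfkru bwaql nbizr tvv mmzh cejya vge fvro savy mraow jbuy nlit fwqu xjmzr
Hunk 3: at line 10 remove [jbuy,nlit,fwqu] add [apd,sns] -> 13 lines: pfkru bwaql nbizr tvv mmzh cejya vge fvro savy mraow apd sns xjmzr
Hunk 4: at line 1 remove [nbizr,tvv] add [tgct,hfls] -> 13 lines: pfkru bwaql tgct hfls mmzh cejya vge fvro savy mraow apd sns xjmzr
Hunk 5: at line 6 remove [fvro] add [gotcf] -> 13 lines: pfkru bwaql tgct hfls mmzh cejya vge gotcf savy mraow apd sns xjmzr
Hunk 6: at line 7 remove [gotcf,savy,mraow] add [hot,vkt] -> 12 lines: pfkru bwaql tgct hfls mmzh cejya vge hot vkt apd sns xjmzr
Final line 9: vkt

Answer: vkt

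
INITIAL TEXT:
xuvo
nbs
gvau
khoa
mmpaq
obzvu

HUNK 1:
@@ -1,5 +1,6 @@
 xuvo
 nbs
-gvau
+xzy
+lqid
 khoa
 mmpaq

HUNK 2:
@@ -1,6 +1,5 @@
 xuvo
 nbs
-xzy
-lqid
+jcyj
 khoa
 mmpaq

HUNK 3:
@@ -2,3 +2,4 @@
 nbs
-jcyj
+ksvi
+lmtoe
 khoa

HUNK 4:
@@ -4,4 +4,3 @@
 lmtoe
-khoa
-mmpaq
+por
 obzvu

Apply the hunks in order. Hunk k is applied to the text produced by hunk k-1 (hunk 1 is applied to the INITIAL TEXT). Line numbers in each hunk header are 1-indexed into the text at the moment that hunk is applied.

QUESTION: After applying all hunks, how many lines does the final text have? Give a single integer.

Answer: 6

Derivation:
Hunk 1: at line 1 remove [gvau] add [xzy,lqid] -> 7 lines: xuvo nbs xzy lqid khoa mmpaq obzvu
Hunk 2: at line 1 remove [xzy,lqid] add [jcyj] -> 6 lines: xuvo nbs jcyj khoa mmpaq obzvu
Hunk 3: at line 2 remove [jcyj] add [ksvi,lmtoe] -> 7 lines: xuvo nbs ksvi lmtoe khoa mmpaq obzvu
Hunk 4: at line 4 remove [khoa,mmpaq] add [por] -> 6 lines: xuvo nbs ksvi lmtoe por obzvu
Final line count: 6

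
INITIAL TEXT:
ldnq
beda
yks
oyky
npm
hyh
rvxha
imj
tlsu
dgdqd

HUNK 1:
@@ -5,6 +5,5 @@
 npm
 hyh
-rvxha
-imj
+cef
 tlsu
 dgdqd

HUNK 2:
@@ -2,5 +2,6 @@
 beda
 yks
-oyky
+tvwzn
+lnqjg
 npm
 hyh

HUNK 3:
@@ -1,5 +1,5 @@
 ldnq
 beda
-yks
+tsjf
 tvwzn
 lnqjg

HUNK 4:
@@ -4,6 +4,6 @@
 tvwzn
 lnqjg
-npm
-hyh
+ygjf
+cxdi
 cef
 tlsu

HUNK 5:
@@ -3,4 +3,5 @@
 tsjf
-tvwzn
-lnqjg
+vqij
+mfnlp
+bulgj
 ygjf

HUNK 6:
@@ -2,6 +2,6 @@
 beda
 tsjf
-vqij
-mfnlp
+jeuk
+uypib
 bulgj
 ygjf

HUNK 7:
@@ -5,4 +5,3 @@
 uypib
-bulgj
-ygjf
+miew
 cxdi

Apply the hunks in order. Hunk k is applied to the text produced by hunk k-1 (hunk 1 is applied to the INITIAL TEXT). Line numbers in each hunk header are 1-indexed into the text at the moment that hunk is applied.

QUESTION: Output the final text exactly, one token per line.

Hunk 1: at line 5 remove [rvxha,imj] add [cef] -> 9 lines: ldnq beda yks oyky npm hyh cef tlsu dgdqd
Hunk 2: at line 2 remove [oyky] add [tvwzn,lnqjg] -> 10 lines: ldnq beda yks tvwzn lnqjg npm hyh cef tlsu dgdqd
Hunk 3: at line 1 remove [yks] add [tsjf] -> 10 lines: ldnq beda tsjf tvwzn lnqjg npm hyh cef tlsu dgdqd
Hunk 4: at line 4 remove [npm,hyh] add [ygjf,cxdi] -> 10 lines: ldnq beda tsjf tvwzn lnqjg ygjf cxdi cef tlsu dgdqd
Hunk 5: at line 3 remove [tvwzn,lnqjg] add [vqij,mfnlp,bulgj] -> 11 lines: ldnq beda tsjf vqij mfnlp bulgj ygjf cxdi cef tlsu dgdqd
Hunk 6: at line 2 remove [vqij,mfnlp] add [jeuk,uypib] -> 11 lines: ldnq beda tsjf jeuk uypib bulgj ygjf cxdi cef tlsu dgdqd
Hunk 7: at line 5 remove [bulgj,ygjf] add [miew] -> 10 lines: ldnq beda tsjf jeuk uypib miew cxdi cef tlsu dgdqd

Answer: ldnq
beda
tsjf
jeuk
uypib
miew
cxdi
cef
tlsu
dgdqd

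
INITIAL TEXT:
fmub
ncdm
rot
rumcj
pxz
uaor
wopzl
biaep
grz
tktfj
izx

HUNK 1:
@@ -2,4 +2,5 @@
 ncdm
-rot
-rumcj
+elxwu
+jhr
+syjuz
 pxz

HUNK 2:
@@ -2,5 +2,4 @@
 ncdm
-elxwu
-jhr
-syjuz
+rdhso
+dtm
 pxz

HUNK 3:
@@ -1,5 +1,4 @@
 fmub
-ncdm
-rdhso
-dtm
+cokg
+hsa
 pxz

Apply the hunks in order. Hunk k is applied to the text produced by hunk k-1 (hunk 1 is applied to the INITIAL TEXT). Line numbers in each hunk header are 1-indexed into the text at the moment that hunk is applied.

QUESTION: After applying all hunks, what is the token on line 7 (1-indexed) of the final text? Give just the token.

Hunk 1: at line 2 remove [rot,rumcj] add [elxwu,jhr,syjuz] -> 12 lines: fmub ncdm elxwu jhr syjuz pxz uaor wopzl biaep grz tktfj izx
Hunk 2: at line 2 remove [elxwu,jhr,syjuz] add [rdhso,dtm] -> 11 lines: fmub ncdm rdhso dtm pxz uaor wopzl biaep grz tktfj izx
Hunk 3: at line 1 remove [ncdm,rdhso,dtm] add [cokg,hsa] -> 10 lines: fmub cokg hsa pxz uaor wopzl biaep grz tktfj izx
Final line 7: biaep

Answer: biaep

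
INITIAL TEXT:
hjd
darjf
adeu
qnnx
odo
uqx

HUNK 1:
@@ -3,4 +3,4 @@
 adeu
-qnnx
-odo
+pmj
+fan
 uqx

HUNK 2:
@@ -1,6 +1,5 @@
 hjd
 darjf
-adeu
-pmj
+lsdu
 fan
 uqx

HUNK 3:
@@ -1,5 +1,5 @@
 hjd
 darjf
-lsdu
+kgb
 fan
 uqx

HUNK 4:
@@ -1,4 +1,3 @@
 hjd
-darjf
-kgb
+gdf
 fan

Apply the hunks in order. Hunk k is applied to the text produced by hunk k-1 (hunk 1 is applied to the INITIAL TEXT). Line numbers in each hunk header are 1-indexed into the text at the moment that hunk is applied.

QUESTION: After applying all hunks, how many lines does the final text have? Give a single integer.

Answer: 4

Derivation:
Hunk 1: at line 3 remove [qnnx,odo] add [pmj,fan] -> 6 lines: hjd darjf adeu pmj fan uqx
Hunk 2: at line 1 remove [adeu,pmj] add [lsdu] -> 5 lines: hjd darjf lsdu fan uqx
Hunk 3: at line 1 remove [lsdu] add [kgb] -> 5 lines: hjd darjf kgb fan uqx
Hunk 4: at line 1 remove [darjf,kgb] add [gdf] -> 4 lines: hjd gdf fan uqx
Final line count: 4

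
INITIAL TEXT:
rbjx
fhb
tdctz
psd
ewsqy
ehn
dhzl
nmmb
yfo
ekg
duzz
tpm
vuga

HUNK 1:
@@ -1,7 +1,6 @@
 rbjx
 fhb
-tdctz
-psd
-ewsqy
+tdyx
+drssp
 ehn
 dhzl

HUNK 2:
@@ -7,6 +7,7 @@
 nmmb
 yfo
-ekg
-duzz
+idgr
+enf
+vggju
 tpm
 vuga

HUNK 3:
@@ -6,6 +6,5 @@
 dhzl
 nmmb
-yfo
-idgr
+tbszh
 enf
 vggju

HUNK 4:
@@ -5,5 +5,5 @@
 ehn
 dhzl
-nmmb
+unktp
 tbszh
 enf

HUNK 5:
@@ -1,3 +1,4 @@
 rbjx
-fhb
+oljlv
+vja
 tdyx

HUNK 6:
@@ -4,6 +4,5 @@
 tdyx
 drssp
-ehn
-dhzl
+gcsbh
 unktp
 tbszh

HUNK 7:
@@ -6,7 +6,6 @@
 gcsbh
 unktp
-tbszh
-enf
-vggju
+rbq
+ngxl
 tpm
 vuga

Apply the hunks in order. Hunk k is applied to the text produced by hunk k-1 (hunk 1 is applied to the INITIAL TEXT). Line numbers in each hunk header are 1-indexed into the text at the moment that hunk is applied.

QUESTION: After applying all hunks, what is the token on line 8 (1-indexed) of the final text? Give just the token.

Hunk 1: at line 1 remove [tdctz,psd,ewsqy] add [tdyx,drssp] -> 12 lines: rbjx fhb tdyx drssp ehn dhzl nmmb yfo ekg duzz tpm vuga
Hunk 2: at line 7 remove [ekg,duzz] add [idgr,enf,vggju] -> 13 lines: rbjx fhb tdyx drssp ehn dhzl nmmb yfo idgr enf vggju tpm vuga
Hunk 3: at line 6 remove [yfo,idgr] add [tbszh] -> 12 lines: rbjx fhb tdyx drssp ehn dhzl nmmb tbszh enf vggju tpm vuga
Hunk 4: at line 5 remove [nmmb] add [unktp] -> 12 lines: rbjx fhb tdyx drssp ehn dhzl unktp tbszh enf vggju tpm vuga
Hunk 5: at line 1 remove [fhb] add [oljlv,vja] -> 13 lines: rbjx oljlv vja tdyx drssp ehn dhzl unktp tbszh enf vggju tpm vuga
Hunk 6: at line 4 remove [ehn,dhzl] add [gcsbh] -> 12 lines: rbjx oljlv vja tdyx drssp gcsbh unktp tbszh enf vggju tpm vuga
Hunk 7: at line 6 remove [tbszh,enf,vggju] add [rbq,ngxl] -> 11 lines: rbjx oljlv vja tdyx drssp gcsbh unktp rbq ngxl tpm vuga
Final line 8: rbq

Answer: rbq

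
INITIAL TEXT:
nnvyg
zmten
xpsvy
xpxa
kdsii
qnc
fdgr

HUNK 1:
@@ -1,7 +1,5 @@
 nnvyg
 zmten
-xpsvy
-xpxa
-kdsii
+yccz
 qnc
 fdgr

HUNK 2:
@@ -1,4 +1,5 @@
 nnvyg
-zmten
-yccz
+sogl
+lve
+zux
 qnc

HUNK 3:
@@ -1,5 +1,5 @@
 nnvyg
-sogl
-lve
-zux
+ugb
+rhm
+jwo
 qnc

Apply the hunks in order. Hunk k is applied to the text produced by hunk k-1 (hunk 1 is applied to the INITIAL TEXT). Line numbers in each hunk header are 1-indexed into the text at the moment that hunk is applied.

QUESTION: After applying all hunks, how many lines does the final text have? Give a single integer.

Hunk 1: at line 1 remove [xpsvy,xpxa,kdsii] add [yccz] -> 5 lines: nnvyg zmten yccz qnc fdgr
Hunk 2: at line 1 remove [zmten,yccz] add [sogl,lve,zux] -> 6 lines: nnvyg sogl lve zux qnc fdgr
Hunk 3: at line 1 remove [sogl,lve,zux] add [ugb,rhm,jwo] -> 6 lines: nnvyg ugb rhm jwo qnc fdgr
Final line count: 6

Answer: 6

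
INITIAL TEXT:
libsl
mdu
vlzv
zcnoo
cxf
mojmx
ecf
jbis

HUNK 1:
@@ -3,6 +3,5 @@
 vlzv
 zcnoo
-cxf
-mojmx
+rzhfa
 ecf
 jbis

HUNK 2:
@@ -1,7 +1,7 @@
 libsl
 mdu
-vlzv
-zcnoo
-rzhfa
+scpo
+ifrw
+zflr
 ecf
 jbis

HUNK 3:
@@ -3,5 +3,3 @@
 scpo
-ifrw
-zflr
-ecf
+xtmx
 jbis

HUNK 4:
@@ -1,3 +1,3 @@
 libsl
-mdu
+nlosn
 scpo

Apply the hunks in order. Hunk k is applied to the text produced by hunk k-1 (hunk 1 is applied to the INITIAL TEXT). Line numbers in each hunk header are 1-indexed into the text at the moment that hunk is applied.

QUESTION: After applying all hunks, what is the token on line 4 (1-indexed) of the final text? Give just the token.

Answer: xtmx

Derivation:
Hunk 1: at line 3 remove [cxf,mojmx] add [rzhfa] -> 7 lines: libsl mdu vlzv zcnoo rzhfa ecf jbis
Hunk 2: at line 1 remove [vlzv,zcnoo,rzhfa] add [scpo,ifrw,zflr] -> 7 lines: libsl mdu scpo ifrw zflr ecf jbis
Hunk 3: at line 3 remove [ifrw,zflr,ecf] add [xtmx] -> 5 lines: libsl mdu scpo xtmx jbis
Hunk 4: at line 1 remove [mdu] add [nlosn] -> 5 lines: libsl nlosn scpo xtmx jbis
Final line 4: xtmx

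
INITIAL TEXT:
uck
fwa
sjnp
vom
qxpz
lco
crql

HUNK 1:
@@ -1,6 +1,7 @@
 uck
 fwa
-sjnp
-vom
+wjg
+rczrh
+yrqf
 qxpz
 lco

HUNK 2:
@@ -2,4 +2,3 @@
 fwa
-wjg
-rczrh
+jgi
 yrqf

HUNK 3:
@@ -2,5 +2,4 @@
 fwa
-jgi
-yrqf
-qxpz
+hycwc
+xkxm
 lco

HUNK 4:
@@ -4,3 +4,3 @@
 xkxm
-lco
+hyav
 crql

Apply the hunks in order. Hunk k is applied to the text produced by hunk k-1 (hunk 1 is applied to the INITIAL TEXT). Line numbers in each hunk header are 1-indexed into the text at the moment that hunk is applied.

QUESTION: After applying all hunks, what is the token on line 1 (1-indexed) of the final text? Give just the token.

Answer: uck

Derivation:
Hunk 1: at line 1 remove [sjnp,vom] add [wjg,rczrh,yrqf] -> 8 lines: uck fwa wjg rczrh yrqf qxpz lco crql
Hunk 2: at line 2 remove [wjg,rczrh] add [jgi] -> 7 lines: uck fwa jgi yrqf qxpz lco crql
Hunk 3: at line 2 remove [jgi,yrqf,qxpz] add [hycwc,xkxm] -> 6 lines: uck fwa hycwc xkxm lco crql
Hunk 4: at line 4 remove [lco] add [hyav] -> 6 lines: uck fwa hycwc xkxm hyav crql
Final line 1: uck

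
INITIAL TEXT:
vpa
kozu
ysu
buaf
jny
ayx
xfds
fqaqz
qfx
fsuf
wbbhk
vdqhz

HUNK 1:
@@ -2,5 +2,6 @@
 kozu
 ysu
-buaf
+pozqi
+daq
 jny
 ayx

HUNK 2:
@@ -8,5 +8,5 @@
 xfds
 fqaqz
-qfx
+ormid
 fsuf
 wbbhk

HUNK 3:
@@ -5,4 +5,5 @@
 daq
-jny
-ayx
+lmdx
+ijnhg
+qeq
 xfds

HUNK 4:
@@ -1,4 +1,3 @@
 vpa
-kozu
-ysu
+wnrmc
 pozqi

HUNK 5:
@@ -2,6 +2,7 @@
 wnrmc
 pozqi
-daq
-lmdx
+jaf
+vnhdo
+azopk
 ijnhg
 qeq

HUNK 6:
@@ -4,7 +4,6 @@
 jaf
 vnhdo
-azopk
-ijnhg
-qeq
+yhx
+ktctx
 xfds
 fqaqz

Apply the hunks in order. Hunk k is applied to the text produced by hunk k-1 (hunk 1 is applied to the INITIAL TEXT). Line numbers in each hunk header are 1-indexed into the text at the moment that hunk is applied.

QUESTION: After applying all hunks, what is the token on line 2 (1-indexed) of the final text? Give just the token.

Answer: wnrmc

Derivation:
Hunk 1: at line 2 remove [buaf] add [pozqi,daq] -> 13 lines: vpa kozu ysu pozqi daq jny ayx xfds fqaqz qfx fsuf wbbhk vdqhz
Hunk 2: at line 8 remove [qfx] add [ormid] -> 13 lines: vpa kozu ysu pozqi daq jny ayx xfds fqaqz ormid fsuf wbbhk vdqhz
Hunk 3: at line 5 remove [jny,ayx] add [lmdx,ijnhg,qeq] -> 14 lines: vpa kozu ysu pozqi daq lmdx ijnhg qeq xfds fqaqz ormid fsuf wbbhk vdqhz
Hunk 4: at line 1 remove [kozu,ysu] add [wnrmc] -> 13 lines: vpa wnrmc pozqi daq lmdx ijnhg qeq xfds fqaqz ormid fsuf wbbhk vdqhz
Hunk 5: at line 2 remove [daq,lmdx] add [jaf,vnhdo,azopk] -> 14 lines: vpa wnrmc pozqi jaf vnhdo azopk ijnhg qeq xfds fqaqz ormid fsuf wbbhk vdqhz
Hunk 6: at line 4 remove [azopk,ijnhg,qeq] add [yhx,ktctx] -> 13 lines: vpa wnrmc pozqi jaf vnhdo yhx ktctx xfds fqaqz ormid fsuf wbbhk vdqhz
Final line 2: wnrmc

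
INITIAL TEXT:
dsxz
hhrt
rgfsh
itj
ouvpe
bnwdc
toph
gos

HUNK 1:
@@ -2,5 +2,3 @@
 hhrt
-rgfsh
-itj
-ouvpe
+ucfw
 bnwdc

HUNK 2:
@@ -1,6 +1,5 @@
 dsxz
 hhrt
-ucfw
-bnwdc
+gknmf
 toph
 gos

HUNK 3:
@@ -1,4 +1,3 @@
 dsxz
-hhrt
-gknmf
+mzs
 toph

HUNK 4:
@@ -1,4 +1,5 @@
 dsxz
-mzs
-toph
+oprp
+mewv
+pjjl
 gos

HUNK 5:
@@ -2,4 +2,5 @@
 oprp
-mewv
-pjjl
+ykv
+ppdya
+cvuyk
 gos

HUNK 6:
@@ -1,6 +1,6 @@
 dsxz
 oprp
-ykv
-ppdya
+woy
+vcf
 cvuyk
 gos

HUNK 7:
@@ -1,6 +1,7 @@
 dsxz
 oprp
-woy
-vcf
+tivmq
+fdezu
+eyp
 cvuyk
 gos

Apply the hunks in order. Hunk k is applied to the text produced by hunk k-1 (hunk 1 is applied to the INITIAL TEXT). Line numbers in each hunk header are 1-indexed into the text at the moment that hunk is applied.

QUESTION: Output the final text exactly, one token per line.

Answer: dsxz
oprp
tivmq
fdezu
eyp
cvuyk
gos

Derivation:
Hunk 1: at line 2 remove [rgfsh,itj,ouvpe] add [ucfw] -> 6 lines: dsxz hhrt ucfw bnwdc toph gos
Hunk 2: at line 1 remove [ucfw,bnwdc] add [gknmf] -> 5 lines: dsxz hhrt gknmf toph gos
Hunk 3: at line 1 remove [hhrt,gknmf] add [mzs] -> 4 lines: dsxz mzs toph gos
Hunk 4: at line 1 remove [mzs,toph] add [oprp,mewv,pjjl] -> 5 lines: dsxz oprp mewv pjjl gos
Hunk 5: at line 2 remove [mewv,pjjl] add [ykv,ppdya,cvuyk] -> 6 lines: dsxz oprp ykv ppdya cvuyk gos
Hunk 6: at line 1 remove [ykv,ppdya] add [woy,vcf] -> 6 lines: dsxz oprp woy vcf cvuyk gos
Hunk 7: at line 1 remove [woy,vcf] add [tivmq,fdezu,eyp] -> 7 lines: dsxz oprp tivmq fdezu eyp cvuyk gos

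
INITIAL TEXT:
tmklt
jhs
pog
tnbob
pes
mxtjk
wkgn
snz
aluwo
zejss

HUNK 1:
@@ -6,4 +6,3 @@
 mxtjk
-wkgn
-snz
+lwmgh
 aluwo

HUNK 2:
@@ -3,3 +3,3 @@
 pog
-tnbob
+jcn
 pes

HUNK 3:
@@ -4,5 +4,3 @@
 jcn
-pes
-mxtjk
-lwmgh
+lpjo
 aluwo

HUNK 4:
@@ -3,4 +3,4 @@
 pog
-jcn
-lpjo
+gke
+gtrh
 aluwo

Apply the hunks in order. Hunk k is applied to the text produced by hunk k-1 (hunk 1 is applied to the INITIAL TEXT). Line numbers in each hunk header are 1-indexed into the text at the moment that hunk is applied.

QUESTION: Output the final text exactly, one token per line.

Answer: tmklt
jhs
pog
gke
gtrh
aluwo
zejss

Derivation:
Hunk 1: at line 6 remove [wkgn,snz] add [lwmgh] -> 9 lines: tmklt jhs pog tnbob pes mxtjk lwmgh aluwo zejss
Hunk 2: at line 3 remove [tnbob] add [jcn] -> 9 lines: tmklt jhs pog jcn pes mxtjk lwmgh aluwo zejss
Hunk 3: at line 4 remove [pes,mxtjk,lwmgh] add [lpjo] -> 7 lines: tmklt jhs pog jcn lpjo aluwo zejss
Hunk 4: at line 3 remove [jcn,lpjo] add [gke,gtrh] -> 7 lines: tmklt jhs pog gke gtrh aluwo zejss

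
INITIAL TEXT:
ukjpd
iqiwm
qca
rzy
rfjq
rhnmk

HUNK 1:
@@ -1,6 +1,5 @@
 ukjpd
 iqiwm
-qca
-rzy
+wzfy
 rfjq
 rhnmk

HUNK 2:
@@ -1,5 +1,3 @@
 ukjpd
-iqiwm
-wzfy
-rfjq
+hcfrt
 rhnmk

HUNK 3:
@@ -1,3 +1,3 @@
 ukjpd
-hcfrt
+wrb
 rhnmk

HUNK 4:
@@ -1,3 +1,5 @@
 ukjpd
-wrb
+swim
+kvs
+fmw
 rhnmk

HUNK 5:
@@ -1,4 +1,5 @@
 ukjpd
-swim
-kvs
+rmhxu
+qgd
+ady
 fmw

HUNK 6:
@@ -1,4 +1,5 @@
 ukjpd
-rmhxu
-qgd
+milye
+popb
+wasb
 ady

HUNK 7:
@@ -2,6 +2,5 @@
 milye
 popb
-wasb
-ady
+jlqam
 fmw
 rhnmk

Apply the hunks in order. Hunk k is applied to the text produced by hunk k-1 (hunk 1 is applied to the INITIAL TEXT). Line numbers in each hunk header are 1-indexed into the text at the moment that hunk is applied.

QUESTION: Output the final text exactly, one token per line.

Hunk 1: at line 1 remove [qca,rzy] add [wzfy] -> 5 lines: ukjpd iqiwm wzfy rfjq rhnmk
Hunk 2: at line 1 remove [iqiwm,wzfy,rfjq] add [hcfrt] -> 3 lines: ukjpd hcfrt rhnmk
Hunk 3: at line 1 remove [hcfrt] add [wrb] -> 3 lines: ukjpd wrb rhnmk
Hunk 4: at line 1 remove [wrb] add [swim,kvs,fmw] -> 5 lines: ukjpd swim kvs fmw rhnmk
Hunk 5: at line 1 remove [swim,kvs] add [rmhxu,qgd,ady] -> 6 lines: ukjpd rmhxu qgd ady fmw rhnmk
Hunk 6: at line 1 remove [rmhxu,qgd] add [milye,popb,wasb] -> 7 lines: ukjpd milye popb wasb ady fmw rhnmk
Hunk 7: at line 2 remove [wasb,ady] add [jlqam] -> 6 lines: ukjpd milye popb jlqam fmw rhnmk

Answer: ukjpd
milye
popb
jlqam
fmw
rhnmk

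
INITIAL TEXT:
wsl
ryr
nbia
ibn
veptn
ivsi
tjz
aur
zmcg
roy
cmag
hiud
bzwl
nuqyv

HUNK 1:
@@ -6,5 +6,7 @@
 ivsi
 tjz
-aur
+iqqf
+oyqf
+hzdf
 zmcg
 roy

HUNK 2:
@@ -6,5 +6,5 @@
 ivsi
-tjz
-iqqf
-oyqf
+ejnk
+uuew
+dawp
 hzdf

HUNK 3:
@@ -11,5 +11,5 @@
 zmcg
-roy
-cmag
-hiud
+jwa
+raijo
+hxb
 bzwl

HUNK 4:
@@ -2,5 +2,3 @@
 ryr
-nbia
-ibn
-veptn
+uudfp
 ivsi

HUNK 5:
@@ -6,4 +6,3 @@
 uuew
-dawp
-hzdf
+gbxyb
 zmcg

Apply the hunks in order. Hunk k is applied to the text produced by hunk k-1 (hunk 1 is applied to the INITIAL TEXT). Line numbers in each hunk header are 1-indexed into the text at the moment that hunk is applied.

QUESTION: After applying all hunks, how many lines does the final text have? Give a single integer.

Hunk 1: at line 6 remove [aur] add [iqqf,oyqf,hzdf] -> 16 lines: wsl ryr nbia ibn veptn ivsi tjz iqqf oyqf hzdf zmcg roy cmag hiud bzwl nuqyv
Hunk 2: at line 6 remove [tjz,iqqf,oyqf] add [ejnk,uuew,dawp] -> 16 lines: wsl ryr nbia ibn veptn ivsi ejnk uuew dawp hzdf zmcg roy cmag hiud bzwl nuqyv
Hunk 3: at line 11 remove [roy,cmag,hiud] add [jwa,raijo,hxb] -> 16 lines: wsl ryr nbia ibn veptn ivsi ejnk uuew dawp hzdf zmcg jwa raijo hxb bzwl nuqyv
Hunk 4: at line 2 remove [nbia,ibn,veptn] add [uudfp] -> 14 lines: wsl ryr uudfp ivsi ejnk uuew dawp hzdf zmcg jwa raijo hxb bzwl nuqyv
Hunk 5: at line 6 remove [dawp,hzdf] add [gbxyb] -> 13 lines: wsl ryr uudfp ivsi ejnk uuew gbxyb zmcg jwa raijo hxb bzwl nuqyv
Final line count: 13

Answer: 13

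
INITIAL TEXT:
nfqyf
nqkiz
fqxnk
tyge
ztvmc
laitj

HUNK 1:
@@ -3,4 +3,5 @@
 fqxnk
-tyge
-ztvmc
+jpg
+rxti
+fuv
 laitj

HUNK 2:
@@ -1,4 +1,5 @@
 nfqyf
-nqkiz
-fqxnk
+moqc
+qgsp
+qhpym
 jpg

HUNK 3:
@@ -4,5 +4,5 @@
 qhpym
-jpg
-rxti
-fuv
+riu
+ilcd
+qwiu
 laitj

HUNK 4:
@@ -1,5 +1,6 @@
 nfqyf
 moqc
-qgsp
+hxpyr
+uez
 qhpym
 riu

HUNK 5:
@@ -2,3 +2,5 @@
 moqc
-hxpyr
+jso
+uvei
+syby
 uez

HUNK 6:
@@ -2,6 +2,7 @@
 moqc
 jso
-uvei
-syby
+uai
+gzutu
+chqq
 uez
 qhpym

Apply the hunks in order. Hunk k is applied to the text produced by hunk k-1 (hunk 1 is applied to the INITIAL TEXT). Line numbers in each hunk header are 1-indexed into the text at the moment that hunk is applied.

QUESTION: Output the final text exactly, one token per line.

Answer: nfqyf
moqc
jso
uai
gzutu
chqq
uez
qhpym
riu
ilcd
qwiu
laitj

Derivation:
Hunk 1: at line 3 remove [tyge,ztvmc] add [jpg,rxti,fuv] -> 7 lines: nfqyf nqkiz fqxnk jpg rxti fuv laitj
Hunk 2: at line 1 remove [nqkiz,fqxnk] add [moqc,qgsp,qhpym] -> 8 lines: nfqyf moqc qgsp qhpym jpg rxti fuv laitj
Hunk 3: at line 4 remove [jpg,rxti,fuv] add [riu,ilcd,qwiu] -> 8 lines: nfqyf moqc qgsp qhpym riu ilcd qwiu laitj
Hunk 4: at line 1 remove [qgsp] add [hxpyr,uez] -> 9 lines: nfqyf moqc hxpyr uez qhpym riu ilcd qwiu laitj
Hunk 5: at line 2 remove [hxpyr] add [jso,uvei,syby] -> 11 lines: nfqyf moqc jso uvei syby uez qhpym riu ilcd qwiu laitj
Hunk 6: at line 2 remove [uvei,syby] add [uai,gzutu,chqq] -> 12 lines: nfqyf moqc jso uai gzutu chqq uez qhpym riu ilcd qwiu laitj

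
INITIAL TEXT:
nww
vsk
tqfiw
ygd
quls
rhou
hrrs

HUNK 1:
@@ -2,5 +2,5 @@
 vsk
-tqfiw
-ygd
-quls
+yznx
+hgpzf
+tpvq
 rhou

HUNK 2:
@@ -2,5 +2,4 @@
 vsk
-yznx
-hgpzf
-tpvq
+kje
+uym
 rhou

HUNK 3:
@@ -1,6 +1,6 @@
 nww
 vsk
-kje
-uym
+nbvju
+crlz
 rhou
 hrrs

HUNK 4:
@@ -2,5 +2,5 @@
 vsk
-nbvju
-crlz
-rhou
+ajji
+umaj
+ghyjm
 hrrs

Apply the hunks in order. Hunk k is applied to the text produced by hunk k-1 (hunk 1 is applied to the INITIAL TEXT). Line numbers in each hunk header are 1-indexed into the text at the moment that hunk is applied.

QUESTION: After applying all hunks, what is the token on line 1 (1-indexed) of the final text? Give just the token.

Hunk 1: at line 2 remove [tqfiw,ygd,quls] add [yznx,hgpzf,tpvq] -> 7 lines: nww vsk yznx hgpzf tpvq rhou hrrs
Hunk 2: at line 2 remove [yznx,hgpzf,tpvq] add [kje,uym] -> 6 lines: nww vsk kje uym rhou hrrs
Hunk 3: at line 1 remove [kje,uym] add [nbvju,crlz] -> 6 lines: nww vsk nbvju crlz rhou hrrs
Hunk 4: at line 2 remove [nbvju,crlz,rhou] add [ajji,umaj,ghyjm] -> 6 lines: nww vsk ajji umaj ghyjm hrrs
Final line 1: nww

Answer: nww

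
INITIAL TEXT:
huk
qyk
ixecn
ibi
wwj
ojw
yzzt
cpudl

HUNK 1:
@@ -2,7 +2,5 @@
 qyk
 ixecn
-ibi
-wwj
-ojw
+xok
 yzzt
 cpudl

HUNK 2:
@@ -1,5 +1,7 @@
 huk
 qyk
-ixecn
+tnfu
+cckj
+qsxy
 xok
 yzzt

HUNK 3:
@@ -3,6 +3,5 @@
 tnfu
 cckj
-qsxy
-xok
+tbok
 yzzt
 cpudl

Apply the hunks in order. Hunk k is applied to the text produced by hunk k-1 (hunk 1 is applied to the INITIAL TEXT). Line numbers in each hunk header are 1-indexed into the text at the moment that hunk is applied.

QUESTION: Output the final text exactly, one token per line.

Answer: huk
qyk
tnfu
cckj
tbok
yzzt
cpudl

Derivation:
Hunk 1: at line 2 remove [ibi,wwj,ojw] add [xok] -> 6 lines: huk qyk ixecn xok yzzt cpudl
Hunk 2: at line 1 remove [ixecn] add [tnfu,cckj,qsxy] -> 8 lines: huk qyk tnfu cckj qsxy xok yzzt cpudl
Hunk 3: at line 3 remove [qsxy,xok] add [tbok] -> 7 lines: huk qyk tnfu cckj tbok yzzt cpudl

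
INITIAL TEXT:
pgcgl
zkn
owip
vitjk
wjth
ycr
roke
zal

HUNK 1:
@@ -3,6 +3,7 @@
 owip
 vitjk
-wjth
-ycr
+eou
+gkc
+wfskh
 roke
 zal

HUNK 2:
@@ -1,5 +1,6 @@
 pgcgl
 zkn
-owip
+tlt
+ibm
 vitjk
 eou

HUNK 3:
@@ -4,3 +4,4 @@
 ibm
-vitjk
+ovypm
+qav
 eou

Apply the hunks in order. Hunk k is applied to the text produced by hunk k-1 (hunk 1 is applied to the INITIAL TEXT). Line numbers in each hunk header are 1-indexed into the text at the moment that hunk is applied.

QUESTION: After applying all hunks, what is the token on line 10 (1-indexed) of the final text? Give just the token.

Hunk 1: at line 3 remove [wjth,ycr] add [eou,gkc,wfskh] -> 9 lines: pgcgl zkn owip vitjk eou gkc wfskh roke zal
Hunk 2: at line 1 remove [owip] add [tlt,ibm] -> 10 lines: pgcgl zkn tlt ibm vitjk eou gkc wfskh roke zal
Hunk 3: at line 4 remove [vitjk] add [ovypm,qav] -> 11 lines: pgcgl zkn tlt ibm ovypm qav eou gkc wfskh roke zal
Final line 10: roke

Answer: roke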